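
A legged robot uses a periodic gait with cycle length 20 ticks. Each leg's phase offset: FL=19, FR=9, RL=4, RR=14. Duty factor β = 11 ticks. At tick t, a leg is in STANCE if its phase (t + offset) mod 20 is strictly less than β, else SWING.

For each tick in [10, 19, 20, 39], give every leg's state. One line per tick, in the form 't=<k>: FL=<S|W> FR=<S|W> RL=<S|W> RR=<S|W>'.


t=10: phase=(9,19,14,4) vs β=11 → FL=S FR=W RL=W RR=S
t=19: phase=(18,8,3,13) vs β=11 → FL=W FR=S RL=S RR=W
t=20: phase=(19,9,4,14) vs β=11 → FL=W FR=S RL=S RR=W
t=39: phase=(18,8,3,13) vs β=11 → FL=W FR=S RL=S RR=W

t=10: FL=S FR=W RL=W RR=S
t=19: FL=W FR=S RL=S RR=W
t=20: FL=W FR=S RL=S RR=W
t=39: FL=W FR=S RL=S RR=W


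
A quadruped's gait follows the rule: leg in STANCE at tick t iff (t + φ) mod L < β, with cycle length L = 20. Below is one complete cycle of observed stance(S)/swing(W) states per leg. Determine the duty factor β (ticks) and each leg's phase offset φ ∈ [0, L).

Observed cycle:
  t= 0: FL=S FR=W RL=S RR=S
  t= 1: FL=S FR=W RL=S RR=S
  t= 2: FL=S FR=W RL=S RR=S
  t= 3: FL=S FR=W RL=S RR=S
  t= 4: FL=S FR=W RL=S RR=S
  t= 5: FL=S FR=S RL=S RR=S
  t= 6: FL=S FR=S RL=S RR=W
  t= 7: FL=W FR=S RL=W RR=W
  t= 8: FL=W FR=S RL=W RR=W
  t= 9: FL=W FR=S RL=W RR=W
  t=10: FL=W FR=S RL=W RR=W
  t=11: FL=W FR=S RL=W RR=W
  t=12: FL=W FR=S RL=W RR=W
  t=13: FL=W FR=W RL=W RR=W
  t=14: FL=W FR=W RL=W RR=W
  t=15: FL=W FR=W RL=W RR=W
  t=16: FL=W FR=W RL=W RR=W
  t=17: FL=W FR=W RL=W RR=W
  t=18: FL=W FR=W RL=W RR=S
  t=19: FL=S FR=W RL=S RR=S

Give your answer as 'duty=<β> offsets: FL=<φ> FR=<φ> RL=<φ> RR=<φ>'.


duty=8 offsets: FL=1 FR=15 RL=1 RR=2

duty β = stance ticks per leg = 8
FL: stance ticks = 8; W→S at t=19 → φ=1
FR: stance ticks = 8; W→S at t=5 → φ=15
RL: stance ticks = 8; W→S at t=19 → φ=1
RR: stance ticks = 8; W→S at t=18 → φ=2


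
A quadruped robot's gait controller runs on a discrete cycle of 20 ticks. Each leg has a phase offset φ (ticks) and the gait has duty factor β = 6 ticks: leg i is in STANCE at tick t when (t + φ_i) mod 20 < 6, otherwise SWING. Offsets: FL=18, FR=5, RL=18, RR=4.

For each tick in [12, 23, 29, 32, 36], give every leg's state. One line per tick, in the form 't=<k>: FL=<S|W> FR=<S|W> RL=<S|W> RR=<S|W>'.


t=12: phase=(10,17,10,16) vs β=6 → FL=W FR=W RL=W RR=W
t=23: phase=(1,8,1,7) vs β=6 → FL=S FR=W RL=S RR=W
t=29: phase=(7,14,7,13) vs β=6 → FL=W FR=W RL=W RR=W
t=32: phase=(10,17,10,16) vs β=6 → FL=W FR=W RL=W RR=W
t=36: phase=(14,1,14,0) vs β=6 → FL=W FR=S RL=W RR=S

t=12: FL=W FR=W RL=W RR=W
t=23: FL=S FR=W RL=S RR=W
t=29: FL=W FR=W RL=W RR=W
t=32: FL=W FR=W RL=W RR=W
t=36: FL=W FR=S RL=W RR=S


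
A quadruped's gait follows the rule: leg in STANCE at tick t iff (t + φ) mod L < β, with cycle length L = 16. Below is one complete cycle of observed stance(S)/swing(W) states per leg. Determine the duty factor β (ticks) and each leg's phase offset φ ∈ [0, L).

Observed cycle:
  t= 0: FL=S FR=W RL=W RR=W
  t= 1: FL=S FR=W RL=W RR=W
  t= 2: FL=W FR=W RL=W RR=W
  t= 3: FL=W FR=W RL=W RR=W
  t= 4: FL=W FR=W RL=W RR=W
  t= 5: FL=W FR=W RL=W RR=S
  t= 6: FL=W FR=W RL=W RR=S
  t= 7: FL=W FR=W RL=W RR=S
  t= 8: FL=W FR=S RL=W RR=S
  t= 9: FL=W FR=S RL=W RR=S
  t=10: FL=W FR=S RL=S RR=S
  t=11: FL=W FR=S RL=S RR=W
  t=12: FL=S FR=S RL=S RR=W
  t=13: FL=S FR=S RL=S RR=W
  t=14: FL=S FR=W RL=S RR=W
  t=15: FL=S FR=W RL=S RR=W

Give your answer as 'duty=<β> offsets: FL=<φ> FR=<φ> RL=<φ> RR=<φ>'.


duty β = stance ticks per leg = 6
FL: stance ticks = 6; W→S at t=12 → φ=4
FR: stance ticks = 6; W→S at t=8 → φ=8
RL: stance ticks = 6; W→S at t=10 → φ=6
RR: stance ticks = 6; W→S at t=5 → φ=11

duty=6 offsets: FL=4 FR=8 RL=6 RR=11


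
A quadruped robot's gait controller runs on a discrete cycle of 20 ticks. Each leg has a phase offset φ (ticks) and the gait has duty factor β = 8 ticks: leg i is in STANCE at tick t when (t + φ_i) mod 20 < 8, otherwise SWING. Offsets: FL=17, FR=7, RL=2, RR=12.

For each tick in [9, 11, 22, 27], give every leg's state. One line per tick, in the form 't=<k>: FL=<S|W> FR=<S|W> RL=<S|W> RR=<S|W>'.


t=9: FL=S FR=W RL=W RR=S
t=11: FL=W FR=W RL=W RR=S
t=22: FL=W FR=W RL=S RR=W
t=27: FL=S FR=W RL=W RR=W

t=9: phase=(6,16,11,1) vs β=8 → FL=S FR=W RL=W RR=S
t=11: phase=(8,18,13,3) vs β=8 → FL=W FR=W RL=W RR=S
t=22: phase=(19,9,4,14) vs β=8 → FL=W FR=W RL=S RR=W
t=27: phase=(4,14,9,19) vs β=8 → FL=S FR=W RL=W RR=W


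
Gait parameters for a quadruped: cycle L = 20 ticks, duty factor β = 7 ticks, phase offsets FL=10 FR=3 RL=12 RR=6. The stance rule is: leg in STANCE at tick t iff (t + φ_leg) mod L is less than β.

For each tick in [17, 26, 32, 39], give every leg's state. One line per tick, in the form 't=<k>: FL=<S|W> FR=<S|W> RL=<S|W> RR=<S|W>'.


t=17: FL=W FR=S RL=W RR=S
t=26: FL=W FR=W RL=W RR=W
t=32: FL=S FR=W RL=S RR=W
t=39: FL=W FR=S RL=W RR=S

t=17: phase=(7,0,9,3) vs β=7 → FL=W FR=S RL=W RR=S
t=26: phase=(16,9,18,12) vs β=7 → FL=W FR=W RL=W RR=W
t=32: phase=(2,15,4,18) vs β=7 → FL=S FR=W RL=S RR=W
t=39: phase=(9,2,11,5) vs β=7 → FL=W FR=S RL=W RR=S


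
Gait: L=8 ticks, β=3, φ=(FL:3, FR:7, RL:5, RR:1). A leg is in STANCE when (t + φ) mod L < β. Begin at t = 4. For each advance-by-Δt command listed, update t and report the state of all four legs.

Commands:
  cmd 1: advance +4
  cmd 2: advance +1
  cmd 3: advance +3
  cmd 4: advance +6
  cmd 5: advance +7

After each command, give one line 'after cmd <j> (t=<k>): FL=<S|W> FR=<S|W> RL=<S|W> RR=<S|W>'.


start t=4: FL=W FR=W RL=S RR=W
cmd 1: advance +4 → t=8, phase=(3,7,5,1) → FL=W FR=W RL=W RR=S
cmd 2: advance +1 → t=9, phase=(4,0,6,2) → FL=W FR=S RL=W RR=S
cmd 3: advance +3 → t=12, phase=(7,3,1,5) → FL=W FR=W RL=S RR=W
cmd 4: advance +6 → t=18, phase=(5,1,7,3) → FL=W FR=S RL=W RR=W
cmd 5: advance +7 → t=25, phase=(4,0,6,2) → FL=W FR=S RL=W RR=S

after cmd 1 (t=8): FL=W FR=W RL=W RR=S
after cmd 2 (t=9): FL=W FR=S RL=W RR=S
after cmd 3 (t=12): FL=W FR=W RL=S RR=W
after cmd 4 (t=18): FL=W FR=S RL=W RR=W
after cmd 5 (t=25): FL=W FR=S RL=W RR=S


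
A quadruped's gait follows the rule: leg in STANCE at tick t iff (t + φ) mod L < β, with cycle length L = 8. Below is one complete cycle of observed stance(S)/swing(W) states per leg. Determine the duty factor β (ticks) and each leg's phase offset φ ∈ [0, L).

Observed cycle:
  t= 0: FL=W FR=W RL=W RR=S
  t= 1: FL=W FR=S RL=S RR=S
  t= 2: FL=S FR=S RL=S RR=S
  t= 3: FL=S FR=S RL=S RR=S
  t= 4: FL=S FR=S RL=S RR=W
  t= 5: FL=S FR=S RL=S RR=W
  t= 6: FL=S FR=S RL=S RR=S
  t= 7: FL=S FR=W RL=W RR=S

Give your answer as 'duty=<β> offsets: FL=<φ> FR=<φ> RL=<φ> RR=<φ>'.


duty=6 offsets: FL=6 FR=7 RL=7 RR=2

duty β = stance ticks per leg = 6
FL: stance ticks = 6; W→S at t=2 → φ=6
FR: stance ticks = 6; W→S at t=1 → φ=7
RL: stance ticks = 6; W→S at t=1 → φ=7
RR: stance ticks = 6; W→S at t=6 → φ=2


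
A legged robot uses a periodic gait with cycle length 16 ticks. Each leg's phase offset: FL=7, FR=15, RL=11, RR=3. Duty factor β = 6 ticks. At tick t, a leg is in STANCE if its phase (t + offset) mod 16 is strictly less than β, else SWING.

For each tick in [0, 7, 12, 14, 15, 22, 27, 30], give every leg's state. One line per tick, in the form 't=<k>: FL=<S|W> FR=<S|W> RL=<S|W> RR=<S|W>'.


t=0: phase=(7,15,11,3) vs β=6 → FL=W FR=W RL=W RR=S
t=7: phase=(14,6,2,10) vs β=6 → FL=W FR=W RL=S RR=W
t=12: phase=(3,11,7,15) vs β=6 → FL=S FR=W RL=W RR=W
t=14: phase=(5,13,9,1) vs β=6 → FL=S FR=W RL=W RR=S
t=15: phase=(6,14,10,2) vs β=6 → FL=W FR=W RL=W RR=S
t=22: phase=(13,5,1,9) vs β=6 → FL=W FR=S RL=S RR=W
t=27: phase=(2,10,6,14) vs β=6 → FL=S FR=W RL=W RR=W
t=30: phase=(5,13,9,1) vs β=6 → FL=S FR=W RL=W RR=S

t=0: FL=W FR=W RL=W RR=S
t=7: FL=W FR=W RL=S RR=W
t=12: FL=S FR=W RL=W RR=W
t=14: FL=S FR=W RL=W RR=S
t=15: FL=W FR=W RL=W RR=S
t=22: FL=W FR=S RL=S RR=W
t=27: FL=S FR=W RL=W RR=W
t=30: FL=S FR=W RL=W RR=S


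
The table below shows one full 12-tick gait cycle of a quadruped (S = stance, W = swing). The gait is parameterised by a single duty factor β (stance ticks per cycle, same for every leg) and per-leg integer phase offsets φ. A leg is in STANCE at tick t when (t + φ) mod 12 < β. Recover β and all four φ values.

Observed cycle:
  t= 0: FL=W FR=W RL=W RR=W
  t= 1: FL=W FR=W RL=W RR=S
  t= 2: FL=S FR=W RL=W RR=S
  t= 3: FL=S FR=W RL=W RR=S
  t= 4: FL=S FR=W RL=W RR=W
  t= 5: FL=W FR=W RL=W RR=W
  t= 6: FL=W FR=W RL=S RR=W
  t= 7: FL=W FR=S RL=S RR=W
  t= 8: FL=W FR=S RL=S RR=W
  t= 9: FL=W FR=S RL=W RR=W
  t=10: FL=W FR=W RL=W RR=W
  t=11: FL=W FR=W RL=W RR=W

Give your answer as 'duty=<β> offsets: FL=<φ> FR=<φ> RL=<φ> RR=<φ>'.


duty β = stance ticks per leg = 3
FL: stance ticks = 3; W→S at t=2 → φ=10
FR: stance ticks = 3; W→S at t=7 → φ=5
RL: stance ticks = 3; W→S at t=6 → φ=6
RR: stance ticks = 3; W→S at t=1 → φ=11

duty=3 offsets: FL=10 FR=5 RL=6 RR=11


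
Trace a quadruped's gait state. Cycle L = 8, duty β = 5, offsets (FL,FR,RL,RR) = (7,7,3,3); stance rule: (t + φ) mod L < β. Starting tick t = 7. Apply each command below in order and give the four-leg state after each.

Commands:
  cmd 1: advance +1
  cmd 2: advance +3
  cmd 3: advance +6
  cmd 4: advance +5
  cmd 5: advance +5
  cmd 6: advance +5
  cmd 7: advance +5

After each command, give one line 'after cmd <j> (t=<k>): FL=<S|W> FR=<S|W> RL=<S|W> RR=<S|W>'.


start t=7: FL=W FR=W RL=S RR=S
cmd 1: advance +1 → t=8, phase=(7,7,3,3) → FL=W FR=W RL=S RR=S
cmd 2: advance +3 → t=11, phase=(2,2,6,6) → FL=S FR=S RL=W RR=W
cmd 3: advance +6 → t=17, phase=(0,0,4,4) → FL=S FR=S RL=S RR=S
cmd 4: advance +5 → t=22, phase=(5,5,1,1) → FL=W FR=W RL=S RR=S
cmd 5: advance +5 → t=27, phase=(2,2,6,6) → FL=S FR=S RL=W RR=W
cmd 6: advance +5 → t=32, phase=(7,7,3,3) → FL=W FR=W RL=S RR=S
cmd 7: advance +5 → t=37, phase=(4,4,0,0) → FL=S FR=S RL=S RR=S

after cmd 1 (t=8): FL=W FR=W RL=S RR=S
after cmd 2 (t=11): FL=S FR=S RL=W RR=W
after cmd 3 (t=17): FL=S FR=S RL=S RR=S
after cmd 4 (t=22): FL=W FR=W RL=S RR=S
after cmd 5 (t=27): FL=S FR=S RL=W RR=W
after cmd 6 (t=32): FL=W FR=W RL=S RR=S
after cmd 7 (t=37): FL=S FR=S RL=S RR=S


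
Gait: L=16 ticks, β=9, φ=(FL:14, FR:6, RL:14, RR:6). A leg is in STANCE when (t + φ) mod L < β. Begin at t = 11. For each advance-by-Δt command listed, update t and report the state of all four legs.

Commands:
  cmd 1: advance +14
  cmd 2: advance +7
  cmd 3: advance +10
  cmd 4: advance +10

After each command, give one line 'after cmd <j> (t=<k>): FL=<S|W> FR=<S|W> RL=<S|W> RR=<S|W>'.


after cmd 1 (t=25): FL=S FR=W RL=S RR=W
after cmd 2 (t=32): FL=W FR=S RL=W RR=S
after cmd 3 (t=42): FL=S FR=S RL=S RR=S
after cmd 4 (t=52): FL=S FR=W RL=S RR=W

start t=11: FL=W FR=S RL=W RR=S
cmd 1: advance +14 → t=25, phase=(7,15,7,15) → FL=S FR=W RL=S RR=W
cmd 2: advance +7 → t=32, phase=(14,6,14,6) → FL=W FR=S RL=W RR=S
cmd 3: advance +10 → t=42, phase=(8,0,8,0) → FL=S FR=S RL=S RR=S
cmd 4: advance +10 → t=52, phase=(2,10,2,10) → FL=S FR=W RL=S RR=W


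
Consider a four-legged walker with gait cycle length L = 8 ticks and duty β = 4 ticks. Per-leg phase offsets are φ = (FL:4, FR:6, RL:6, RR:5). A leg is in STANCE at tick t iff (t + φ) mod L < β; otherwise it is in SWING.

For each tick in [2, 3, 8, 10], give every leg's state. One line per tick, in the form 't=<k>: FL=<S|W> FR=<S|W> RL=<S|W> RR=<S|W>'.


t=2: FL=W FR=S RL=S RR=W
t=3: FL=W FR=S RL=S RR=S
t=8: FL=W FR=W RL=W RR=W
t=10: FL=W FR=S RL=S RR=W

t=2: phase=(6,0,0,7) vs β=4 → FL=W FR=S RL=S RR=W
t=3: phase=(7,1,1,0) vs β=4 → FL=W FR=S RL=S RR=S
t=8: phase=(4,6,6,5) vs β=4 → FL=W FR=W RL=W RR=W
t=10: phase=(6,0,0,7) vs β=4 → FL=W FR=S RL=S RR=W


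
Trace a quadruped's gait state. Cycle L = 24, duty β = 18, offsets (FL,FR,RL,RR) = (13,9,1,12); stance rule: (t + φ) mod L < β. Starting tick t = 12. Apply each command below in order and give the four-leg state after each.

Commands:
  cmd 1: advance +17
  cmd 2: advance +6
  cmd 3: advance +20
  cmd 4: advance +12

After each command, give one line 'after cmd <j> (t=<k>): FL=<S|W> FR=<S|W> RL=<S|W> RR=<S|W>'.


start t=12: FL=S FR=W RL=S RR=S
cmd 1: advance +17 → t=29, phase=(18,14,6,17) → FL=W FR=S RL=S RR=S
cmd 2: advance +6 → t=35, phase=(0,20,12,23) → FL=S FR=W RL=S RR=W
cmd 3: advance +20 → t=55, phase=(20,16,8,19) → FL=W FR=S RL=S RR=W
cmd 4: advance +12 → t=67, phase=(8,4,20,7) → FL=S FR=S RL=W RR=S

after cmd 1 (t=29): FL=W FR=S RL=S RR=S
after cmd 2 (t=35): FL=S FR=W RL=S RR=W
after cmd 3 (t=55): FL=W FR=S RL=S RR=W
after cmd 4 (t=67): FL=S FR=S RL=W RR=S


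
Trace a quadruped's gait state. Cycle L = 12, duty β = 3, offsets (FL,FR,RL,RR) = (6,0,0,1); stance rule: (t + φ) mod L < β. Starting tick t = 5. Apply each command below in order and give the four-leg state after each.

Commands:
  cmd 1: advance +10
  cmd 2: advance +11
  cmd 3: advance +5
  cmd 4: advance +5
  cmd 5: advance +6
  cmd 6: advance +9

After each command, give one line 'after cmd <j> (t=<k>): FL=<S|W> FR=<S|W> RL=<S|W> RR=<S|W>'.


after cmd 1 (t=15): FL=W FR=W RL=W RR=W
after cmd 2 (t=26): FL=W FR=S RL=S RR=W
after cmd 3 (t=31): FL=S FR=W RL=W RR=W
after cmd 4 (t=36): FL=W FR=S RL=S RR=S
after cmd 5 (t=42): FL=S FR=W RL=W RR=W
after cmd 6 (t=51): FL=W FR=W RL=W RR=W

start t=5: FL=W FR=W RL=W RR=W
cmd 1: advance +10 → t=15, phase=(9,3,3,4) → FL=W FR=W RL=W RR=W
cmd 2: advance +11 → t=26, phase=(8,2,2,3) → FL=W FR=S RL=S RR=W
cmd 3: advance +5 → t=31, phase=(1,7,7,8) → FL=S FR=W RL=W RR=W
cmd 4: advance +5 → t=36, phase=(6,0,0,1) → FL=W FR=S RL=S RR=S
cmd 5: advance +6 → t=42, phase=(0,6,6,7) → FL=S FR=W RL=W RR=W
cmd 6: advance +9 → t=51, phase=(9,3,3,4) → FL=W FR=W RL=W RR=W


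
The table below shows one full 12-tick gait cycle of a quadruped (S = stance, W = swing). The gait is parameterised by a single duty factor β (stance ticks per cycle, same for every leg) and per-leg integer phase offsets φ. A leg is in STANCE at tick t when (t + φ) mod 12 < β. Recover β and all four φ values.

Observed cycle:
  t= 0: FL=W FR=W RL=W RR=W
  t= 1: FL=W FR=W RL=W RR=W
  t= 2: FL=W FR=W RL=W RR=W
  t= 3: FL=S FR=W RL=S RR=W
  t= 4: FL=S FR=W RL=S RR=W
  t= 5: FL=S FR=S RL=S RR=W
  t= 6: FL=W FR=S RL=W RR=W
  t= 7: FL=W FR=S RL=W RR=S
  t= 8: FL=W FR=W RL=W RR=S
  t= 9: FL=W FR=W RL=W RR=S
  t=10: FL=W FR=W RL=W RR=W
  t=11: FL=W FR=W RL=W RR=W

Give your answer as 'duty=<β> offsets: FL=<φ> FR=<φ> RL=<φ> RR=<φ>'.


duty=3 offsets: FL=9 FR=7 RL=9 RR=5

duty β = stance ticks per leg = 3
FL: stance ticks = 3; W→S at t=3 → φ=9
FR: stance ticks = 3; W→S at t=5 → φ=7
RL: stance ticks = 3; W→S at t=3 → φ=9
RR: stance ticks = 3; W→S at t=7 → φ=5


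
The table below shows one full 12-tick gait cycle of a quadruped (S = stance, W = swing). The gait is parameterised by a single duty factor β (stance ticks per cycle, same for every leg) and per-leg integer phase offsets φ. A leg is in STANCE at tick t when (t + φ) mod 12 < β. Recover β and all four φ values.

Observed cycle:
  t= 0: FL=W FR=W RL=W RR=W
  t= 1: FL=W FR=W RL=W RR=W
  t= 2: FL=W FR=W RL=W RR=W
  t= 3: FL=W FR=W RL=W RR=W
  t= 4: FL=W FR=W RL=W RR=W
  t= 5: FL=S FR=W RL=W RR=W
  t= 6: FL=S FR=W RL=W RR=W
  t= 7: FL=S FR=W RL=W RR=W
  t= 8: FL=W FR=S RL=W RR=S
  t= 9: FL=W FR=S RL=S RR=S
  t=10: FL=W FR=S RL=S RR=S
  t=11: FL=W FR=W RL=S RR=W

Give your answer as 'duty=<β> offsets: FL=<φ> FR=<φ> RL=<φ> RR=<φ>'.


duty β = stance ticks per leg = 3
FL: stance ticks = 3; W→S at t=5 → φ=7
FR: stance ticks = 3; W→S at t=8 → φ=4
RL: stance ticks = 3; W→S at t=9 → φ=3
RR: stance ticks = 3; W→S at t=8 → φ=4

duty=3 offsets: FL=7 FR=4 RL=3 RR=4


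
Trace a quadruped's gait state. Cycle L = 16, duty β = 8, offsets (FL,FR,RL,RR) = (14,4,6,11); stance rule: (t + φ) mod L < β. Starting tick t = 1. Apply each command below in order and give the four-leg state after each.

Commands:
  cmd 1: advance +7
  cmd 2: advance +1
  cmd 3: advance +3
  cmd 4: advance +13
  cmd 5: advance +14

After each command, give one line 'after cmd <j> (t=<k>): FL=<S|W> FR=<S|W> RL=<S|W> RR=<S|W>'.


start t=1: FL=W FR=S RL=S RR=W
cmd 1: advance +7 → t=8, phase=(6,12,14,3) → FL=S FR=W RL=W RR=S
cmd 2: advance +1 → t=9, phase=(7,13,15,4) → FL=S FR=W RL=W RR=S
cmd 3: advance +3 → t=12, phase=(10,0,2,7) → FL=W FR=S RL=S RR=S
cmd 4: advance +13 → t=25, phase=(7,13,15,4) → FL=S FR=W RL=W RR=S
cmd 5: advance +14 → t=39, phase=(5,11,13,2) → FL=S FR=W RL=W RR=S

after cmd 1 (t=8): FL=S FR=W RL=W RR=S
after cmd 2 (t=9): FL=S FR=W RL=W RR=S
after cmd 3 (t=12): FL=W FR=S RL=S RR=S
after cmd 4 (t=25): FL=S FR=W RL=W RR=S
after cmd 5 (t=39): FL=S FR=W RL=W RR=S


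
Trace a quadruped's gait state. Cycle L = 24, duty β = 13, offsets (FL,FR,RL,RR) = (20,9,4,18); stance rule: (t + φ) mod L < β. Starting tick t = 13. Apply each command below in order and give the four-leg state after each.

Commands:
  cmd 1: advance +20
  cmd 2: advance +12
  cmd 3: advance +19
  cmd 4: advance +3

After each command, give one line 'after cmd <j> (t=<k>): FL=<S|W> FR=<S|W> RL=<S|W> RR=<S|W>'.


start t=13: FL=S FR=W RL=W RR=S
cmd 1: advance +20 → t=33, phase=(5,18,13,3) → FL=S FR=W RL=W RR=S
cmd 2: advance +12 → t=45, phase=(17,6,1,15) → FL=W FR=S RL=S RR=W
cmd 3: advance +19 → t=64, phase=(12,1,20,10) → FL=S FR=S RL=W RR=S
cmd 4: advance +3 → t=67, phase=(15,4,23,13) → FL=W FR=S RL=W RR=W

after cmd 1 (t=33): FL=S FR=W RL=W RR=S
after cmd 2 (t=45): FL=W FR=S RL=S RR=W
after cmd 3 (t=64): FL=S FR=S RL=W RR=S
after cmd 4 (t=67): FL=W FR=S RL=W RR=W


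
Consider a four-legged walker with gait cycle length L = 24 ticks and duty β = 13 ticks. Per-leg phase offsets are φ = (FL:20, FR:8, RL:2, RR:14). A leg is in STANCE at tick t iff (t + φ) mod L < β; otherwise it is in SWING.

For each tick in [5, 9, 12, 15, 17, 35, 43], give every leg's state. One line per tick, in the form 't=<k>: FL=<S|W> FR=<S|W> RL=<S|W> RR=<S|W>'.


t=5: phase=(1,13,7,19) vs β=13 → FL=S FR=W RL=S RR=W
t=9: phase=(5,17,11,23) vs β=13 → FL=S FR=W RL=S RR=W
t=12: phase=(8,20,14,2) vs β=13 → FL=S FR=W RL=W RR=S
t=15: phase=(11,23,17,5) vs β=13 → FL=S FR=W RL=W RR=S
t=17: phase=(13,1,19,7) vs β=13 → FL=W FR=S RL=W RR=S
t=35: phase=(7,19,13,1) vs β=13 → FL=S FR=W RL=W RR=S
t=43: phase=(15,3,21,9) vs β=13 → FL=W FR=S RL=W RR=S

t=5: FL=S FR=W RL=S RR=W
t=9: FL=S FR=W RL=S RR=W
t=12: FL=S FR=W RL=W RR=S
t=15: FL=S FR=W RL=W RR=S
t=17: FL=W FR=S RL=W RR=S
t=35: FL=S FR=W RL=W RR=S
t=43: FL=W FR=S RL=W RR=S


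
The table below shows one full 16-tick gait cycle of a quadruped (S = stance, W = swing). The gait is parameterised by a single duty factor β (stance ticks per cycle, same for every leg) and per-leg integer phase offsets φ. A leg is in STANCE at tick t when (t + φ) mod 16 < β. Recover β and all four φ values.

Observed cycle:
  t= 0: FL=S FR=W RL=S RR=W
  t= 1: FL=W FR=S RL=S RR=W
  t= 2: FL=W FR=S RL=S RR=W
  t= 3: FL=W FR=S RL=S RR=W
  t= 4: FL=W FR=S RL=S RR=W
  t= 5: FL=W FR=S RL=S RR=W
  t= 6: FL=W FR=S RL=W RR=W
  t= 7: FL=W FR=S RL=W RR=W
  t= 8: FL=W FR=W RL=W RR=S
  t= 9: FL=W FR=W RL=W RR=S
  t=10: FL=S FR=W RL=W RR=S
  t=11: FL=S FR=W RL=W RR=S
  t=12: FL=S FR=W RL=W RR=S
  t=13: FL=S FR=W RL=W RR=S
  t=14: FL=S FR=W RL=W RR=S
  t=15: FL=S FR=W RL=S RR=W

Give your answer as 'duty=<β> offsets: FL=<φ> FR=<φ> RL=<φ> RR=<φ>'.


duty β = stance ticks per leg = 7
FL: stance ticks = 7; W→S at t=10 → φ=6
FR: stance ticks = 7; W→S at t=1 → φ=15
RL: stance ticks = 7; W→S at t=15 → φ=1
RR: stance ticks = 7; W→S at t=8 → φ=8

duty=7 offsets: FL=6 FR=15 RL=1 RR=8


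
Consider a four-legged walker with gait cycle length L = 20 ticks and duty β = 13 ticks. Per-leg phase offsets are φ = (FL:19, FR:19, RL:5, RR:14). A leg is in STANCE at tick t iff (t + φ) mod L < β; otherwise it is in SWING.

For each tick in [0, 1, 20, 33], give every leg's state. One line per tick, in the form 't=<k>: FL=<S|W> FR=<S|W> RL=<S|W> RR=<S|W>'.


t=0: FL=W FR=W RL=S RR=W
t=1: FL=S FR=S RL=S RR=W
t=20: FL=W FR=W RL=S RR=W
t=33: FL=S FR=S RL=W RR=S

t=0: phase=(19,19,5,14) vs β=13 → FL=W FR=W RL=S RR=W
t=1: phase=(0,0,6,15) vs β=13 → FL=S FR=S RL=S RR=W
t=20: phase=(19,19,5,14) vs β=13 → FL=W FR=W RL=S RR=W
t=33: phase=(12,12,18,7) vs β=13 → FL=S FR=S RL=W RR=S


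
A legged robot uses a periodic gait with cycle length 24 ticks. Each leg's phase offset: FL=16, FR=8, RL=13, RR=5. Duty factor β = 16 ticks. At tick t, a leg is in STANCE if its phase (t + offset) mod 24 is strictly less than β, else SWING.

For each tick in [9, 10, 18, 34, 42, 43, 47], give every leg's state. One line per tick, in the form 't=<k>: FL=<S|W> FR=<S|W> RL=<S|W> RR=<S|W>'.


t=9: phase=(1,17,22,14) vs β=16 → FL=S FR=W RL=W RR=S
t=10: phase=(2,18,23,15) vs β=16 → FL=S FR=W RL=W RR=S
t=18: phase=(10,2,7,23) vs β=16 → FL=S FR=S RL=S RR=W
t=34: phase=(2,18,23,15) vs β=16 → FL=S FR=W RL=W RR=S
t=42: phase=(10,2,7,23) vs β=16 → FL=S FR=S RL=S RR=W
t=43: phase=(11,3,8,0) vs β=16 → FL=S FR=S RL=S RR=S
t=47: phase=(15,7,12,4) vs β=16 → FL=S FR=S RL=S RR=S

t=9: FL=S FR=W RL=W RR=S
t=10: FL=S FR=W RL=W RR=S
t=18: FL=S FR=S RL=S RR=W
t=34: FL=S FR=W RL=W RR=S
t=42: FL=S FR=S RL=S RR=W
t=43: FL=S FR=S RL=S RR=S
t=47: FL=S FR=S RL=S RR=S


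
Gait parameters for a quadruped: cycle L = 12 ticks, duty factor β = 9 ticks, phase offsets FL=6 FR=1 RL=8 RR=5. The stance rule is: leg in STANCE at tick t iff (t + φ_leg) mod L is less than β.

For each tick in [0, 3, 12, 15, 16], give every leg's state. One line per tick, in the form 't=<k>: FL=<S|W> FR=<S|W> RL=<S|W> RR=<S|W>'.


t=0: phase=(6,1,8,5) vs β=9 → FL=S FR=S RL=S RR=S
t=3: phase=(9,4,11,8) vs β=9 → FL=W FR=S RL=W RR=S
t=12: phase=(6,1,8,5) vs β=9 → FL=S FR=S RL=S RR=S
t=15: phase=(9,4,11,8) vs β=9 → FL=W FR=S RL=W RR=S
t=16: phase=(10,5,0,9) vs β=9 → FL=W FR=S RL=S RR=W

t=0: FL=S FR=S RL=S RR=S
t=3: FL=W FR=S RL=W RR=S
t=12: FL=S FR=S RL=S RR=S
t=15: FL=W FR=S RL=W RR=S
t=16: FL=W FR=S RL=S RR=W


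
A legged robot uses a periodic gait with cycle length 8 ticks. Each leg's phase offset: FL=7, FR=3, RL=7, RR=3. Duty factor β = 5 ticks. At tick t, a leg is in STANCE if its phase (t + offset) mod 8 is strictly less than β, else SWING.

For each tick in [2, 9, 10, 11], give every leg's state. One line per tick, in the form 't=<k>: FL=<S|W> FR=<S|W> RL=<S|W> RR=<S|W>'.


t=2: FL=S FR=W RL=S RR=W
t=9: FL=S FR=S RL=S RR=S
t=10: FL=S FR=W RL=S RR=W
t=11: FL=S FR=W RL=S RR=W

t=2: phase=(1,5,1,5) vs β=5 → FL=S FR=W RL=S RR=W
t=9: phase=(0,4,0,4) vs β=5 → FL=S FR=S RL=S RR=S
t=10: phase=(1,5,1,5) vs β=5 → FL=S FR=W RL=S RR=W
t=11: phase=(2,6,2,6) vs β=5 → FL=S FR=W RL=S RR=W


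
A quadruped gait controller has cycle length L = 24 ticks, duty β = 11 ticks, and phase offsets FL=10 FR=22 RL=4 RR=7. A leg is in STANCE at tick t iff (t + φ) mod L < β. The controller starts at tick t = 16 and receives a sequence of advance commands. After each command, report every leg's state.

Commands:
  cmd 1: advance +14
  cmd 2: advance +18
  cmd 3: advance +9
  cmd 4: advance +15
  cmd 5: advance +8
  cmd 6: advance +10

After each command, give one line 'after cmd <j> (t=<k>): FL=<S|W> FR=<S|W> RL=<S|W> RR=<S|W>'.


start t=16: FL=S FR=W RL=W RR=W
cmd 1: advance +14 → t=30, phase=(16,4,10,13) → FL=W FR=S RL=S RR=W
cmd 2: advance +18 → t=48, phase=(10,22,4,7) → FL=S FR=W RL=S RR=S
cmd 3: advance +9 → t=57, phase=(19,7,13,16) → FL=W FR=S RL=W RR=W
cmd 4: advance +15 → t=72, phase=(10,22,4,7) → FL=S FR=W RL=S RR=S
cmd 5: advance +8 → t=80, phase=(18,6,12,15) → FL=W FR=S RL=W RR=W
cmd 6: advance +10 → t=90, phase=(4,16,22,1) → FL=S FR=W RL=W RR=S

after cmd 1 (t=30): FL=W FR=S RL=S RR=W
after cmd 2 (t=48): FL=S FR=W RL=S RR=S
after cmd 3 (t=57): FL=W FR=S RL=W RR=W
after cmd 4 (t=72): FL=S FR=W RL=S RR=S
after cmd 5 (t=80): FL=W FR=S RL=W RR=W
after cmd 6 (t=90): FL=S FR=W RL=W RR=S


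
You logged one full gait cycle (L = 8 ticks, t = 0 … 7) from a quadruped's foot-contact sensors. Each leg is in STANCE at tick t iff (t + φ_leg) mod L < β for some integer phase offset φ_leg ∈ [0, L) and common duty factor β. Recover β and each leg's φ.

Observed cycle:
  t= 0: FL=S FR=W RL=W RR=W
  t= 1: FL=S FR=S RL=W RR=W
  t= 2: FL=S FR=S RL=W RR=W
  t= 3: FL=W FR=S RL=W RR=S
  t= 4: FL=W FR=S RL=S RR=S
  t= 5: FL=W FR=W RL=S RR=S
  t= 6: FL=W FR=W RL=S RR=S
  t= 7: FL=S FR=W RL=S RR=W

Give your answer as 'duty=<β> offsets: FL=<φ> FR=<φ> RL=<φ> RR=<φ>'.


duty β = stance ticks per leg = 4
FL: stance ticks = 4; W→S at t=7 → φ=1
FR: stance ticks = 4; W→S at t=1 → φ=7
RL: stance ticks = 4; W→S at t=4 → φ=4
RR: stance ticks = 4; W→S at t=3 → φ=5

duty=4 offsets: FL=1 FR=7 RL=4 RR=5


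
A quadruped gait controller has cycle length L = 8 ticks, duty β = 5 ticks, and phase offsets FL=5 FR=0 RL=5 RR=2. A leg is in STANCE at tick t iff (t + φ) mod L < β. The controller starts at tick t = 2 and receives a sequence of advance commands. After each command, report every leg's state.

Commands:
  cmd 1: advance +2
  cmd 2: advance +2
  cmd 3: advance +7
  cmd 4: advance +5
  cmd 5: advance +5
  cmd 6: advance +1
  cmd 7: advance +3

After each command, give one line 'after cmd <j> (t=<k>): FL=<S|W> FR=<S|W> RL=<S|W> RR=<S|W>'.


start t=2: FL=W FR=S RL=W RR=S
cmd 1: advance +2 → t=4, phase=(1,4,1,6) → FL=S FR=S RL=S RR=W
cmd 2: advance +2 → t=6, phase=(3,6,3,0) → FL=S FR=W RL=S RR=S
cmd 3: advance +7 → t=13, phase=(2,5,2,7) → FL=S FR=W RL=S RR=W
cmd 4: advance +5 → t=18, phase=(7,2,7,4) → FL=W FR=S RL=W RR=S
cmd 5: advance +5 → t=23, phase=(4,7,4,1) → FL=S FR=W RL=S RR=S
cmd 6: advance +1 → t=24, phase=(5,0,5,2) → FL=W FR=S RL=W RR=S
cmd 7: advance +3 → t=27, phase=(0,3,0,5) → FL=S FR=S RL=S RR=W

after cmd 1 (t=4): FL=S FR=S RL=S RR=W
after cmd 2 (t=6): FL=S FR=W RL=S RR=S
after cmd 3 (t=13): FL=S FR=W RL=S RR=W
after cmd 4 (t=18): FL=W FR=S RL=W RR=S
after cmd 5 (t=23): FL=S FR=W RL=S RR=S
after cmd 6 (t=24): FL=W FR=S RL=W RR=S
after cmd 7 (t=27): FL=S FR=S RL=S RR=W


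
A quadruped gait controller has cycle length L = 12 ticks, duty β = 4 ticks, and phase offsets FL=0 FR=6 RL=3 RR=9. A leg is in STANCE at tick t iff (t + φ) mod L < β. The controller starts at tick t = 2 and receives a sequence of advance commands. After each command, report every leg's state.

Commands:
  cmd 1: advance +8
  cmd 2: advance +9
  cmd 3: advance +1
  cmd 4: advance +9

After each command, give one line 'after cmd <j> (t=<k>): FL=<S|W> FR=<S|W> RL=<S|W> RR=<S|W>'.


after cmd 1 (t=10): FL=W FR=W RL=S RR=W
after cmd 2 (t=19): FL=W FR=S RL=W RR=W
after cmd 3 (t=20): FL=W FR=S RL=W RR=W
after cmd 4 (t=29): FL=W FR=W RL=W RR=S

start t=2: FL=S FR=W RL=W RR=W
cmd 1: advance +8 → t=10, phase=(10,4,1,7) → FL=W FR=W RL=S RR=W
cmd 2: advance +9 → t=19, phase=(7,1,10,4) → FL=W FR=S RL=W RR=W
cmd 3: advance +1 → t=20, phase=(8,2,11,5) → FL=W FR=S RL=W RR=W
cmd 4: advance +9 → t=29, phase=(5,11,8,2) → FL=W FR=W RL=W RR=S


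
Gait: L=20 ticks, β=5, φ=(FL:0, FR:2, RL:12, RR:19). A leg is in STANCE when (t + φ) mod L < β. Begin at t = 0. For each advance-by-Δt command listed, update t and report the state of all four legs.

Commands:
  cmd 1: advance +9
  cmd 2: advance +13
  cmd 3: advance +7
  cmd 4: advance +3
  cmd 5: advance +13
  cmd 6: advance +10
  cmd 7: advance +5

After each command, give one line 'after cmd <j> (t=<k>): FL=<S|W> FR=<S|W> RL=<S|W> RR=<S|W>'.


start t=0: FL=S FR=S RL=W RR=W
cmd 1: advance +9 → t=9, phase=(9,11,1,8) → FL=W FR=W RL=S RR=W
cmd 2: advance +13 → t=22, phase=(2,4,14,1) → FL=S FR=S RL=W RR=S
cmd 3: advance +7 → t=29, phase=(9,11,1,8) → FL=W FR=W RL=S RR=W
cmd 4: advance +3 → t=32, phase=(12,14,4,11) → FL=W FR=W RL=S RR=W
cmd 5: advance +13 → t=45, phase=(5,7,17,4) → FL=W FR=W RL=W RR=S
cmd 6: advance +10 → t=55, phase=(15,17,7,14) → FL=W FR=W RL=W RR=W
cmd 7: advance +5 → t=60, phase=(0,2,12,19) → FL=S FR=S RL=W RR=W

after cmd 1 (t=9): FL=W FR=W RL=S RR=W
after cmd 2 (t=22): FL=S FR=S RL=W RR=S
after cmd 3 (t=29): FL=W FR=W RL=S RR=W
after cmd 4 (t=32): FL=W FR=W RL=S RR=W
after cmd 5 (t=45): FL=W FR=W RL=W RR=S
after cmd 6 (t=55): FL=W FR=W RL=W RR=W
after cmd 7 (t=60): FL=S FR=S RL=W RR=W


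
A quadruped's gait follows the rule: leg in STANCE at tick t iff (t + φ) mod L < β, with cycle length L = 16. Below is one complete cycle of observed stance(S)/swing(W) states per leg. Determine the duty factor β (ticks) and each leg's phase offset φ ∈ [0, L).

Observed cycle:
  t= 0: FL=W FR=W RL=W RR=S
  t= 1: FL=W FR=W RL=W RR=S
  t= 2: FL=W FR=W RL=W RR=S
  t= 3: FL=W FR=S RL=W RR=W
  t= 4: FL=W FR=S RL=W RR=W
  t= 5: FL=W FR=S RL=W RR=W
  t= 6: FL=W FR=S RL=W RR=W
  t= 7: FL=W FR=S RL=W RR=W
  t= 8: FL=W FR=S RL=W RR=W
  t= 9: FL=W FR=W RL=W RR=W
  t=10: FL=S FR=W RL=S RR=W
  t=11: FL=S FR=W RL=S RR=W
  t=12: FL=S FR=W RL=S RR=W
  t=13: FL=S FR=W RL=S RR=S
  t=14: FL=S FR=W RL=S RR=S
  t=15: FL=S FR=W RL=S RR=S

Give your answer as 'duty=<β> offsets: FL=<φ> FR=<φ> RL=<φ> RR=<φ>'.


duty β = stance ticks per leg = 6
FL: stance ticks = 6; W→S at t=10 → φ=6
FR: stance ticks = 6; W→S at t=3 → φ=13
RL: stance ticks = 6; W→S at t=10 → φ=6
RR: stance ticks = 6; W→S at t=13 → φ=3

duty=6 offsets: FL=6 FR=13 RL=6 RR=3


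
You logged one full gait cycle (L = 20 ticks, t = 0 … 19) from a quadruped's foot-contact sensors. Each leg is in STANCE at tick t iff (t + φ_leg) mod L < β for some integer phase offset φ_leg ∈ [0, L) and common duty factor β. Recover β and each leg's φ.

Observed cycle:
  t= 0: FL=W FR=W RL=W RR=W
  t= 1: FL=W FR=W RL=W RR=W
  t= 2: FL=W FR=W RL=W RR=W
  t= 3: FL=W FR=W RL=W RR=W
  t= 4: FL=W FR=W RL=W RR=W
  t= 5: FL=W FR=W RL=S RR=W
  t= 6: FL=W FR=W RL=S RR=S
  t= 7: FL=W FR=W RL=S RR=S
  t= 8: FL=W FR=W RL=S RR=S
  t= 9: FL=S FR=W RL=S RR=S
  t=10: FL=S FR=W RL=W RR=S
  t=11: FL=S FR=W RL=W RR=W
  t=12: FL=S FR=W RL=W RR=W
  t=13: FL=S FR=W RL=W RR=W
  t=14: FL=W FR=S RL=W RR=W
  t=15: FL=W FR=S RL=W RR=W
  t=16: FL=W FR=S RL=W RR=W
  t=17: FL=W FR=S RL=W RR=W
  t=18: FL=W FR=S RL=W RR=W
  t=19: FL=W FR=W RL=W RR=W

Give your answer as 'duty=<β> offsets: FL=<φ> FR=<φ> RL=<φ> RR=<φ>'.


duty β = stance ticks per leg = 5
FL: stance ticks = 5; W→S at t=9 → φ=11
FR: stance ticks = 5; W→S at t=14 → φ=6
RL: stance ticks = 5; W→S at t=5 → φ=15
RR: stance ticks = 5; W→S at t=6 → φ=14

duty=5 offsets: FL=11 FR=6 RL=15 RR=14


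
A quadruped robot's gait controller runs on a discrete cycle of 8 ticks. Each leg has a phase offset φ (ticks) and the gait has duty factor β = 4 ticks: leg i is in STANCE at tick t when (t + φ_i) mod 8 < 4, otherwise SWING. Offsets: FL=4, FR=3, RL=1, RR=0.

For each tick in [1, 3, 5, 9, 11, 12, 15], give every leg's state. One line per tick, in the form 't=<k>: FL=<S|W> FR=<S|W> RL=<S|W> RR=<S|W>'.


t=1: phase=(5,4,2,1) vs β=4 → FL=W FR=W RL=S RR=S
t=3: phase=(7,6,4,3) vs β=4 → FL=W FR=W RL=W RR=S
t=5: phase=(1,0,6,5) vs β=4 → FL=S FR=S RL=W RR=W
t=9: phase=(5,4,2,1) vs β=4 → FL=W FR=W RL=S RR=S
t=11: phase=(7,6,4,3) vs β=4 → FL=W FR=W RL=W RR=S
t=12: phase=(0,7,5,4) vs β=4 → FL=S FR=W RL=W RR=W
t=15: phase=(3,2,0,7) vs β=4 → FL=S FR=S RL=S RR=W

t=1: FL=W FR=W RL=S RR=S
t=3: FL=W FR=W RL=W RR=S
t=5: FL=S FR=S RL=W RR=W
t=9: FL=W FR=W RL=S RR=S
t=11: FL=W FR=W RL=W RR=S
t=12: FL=S FR=W RL=W RR=W
t=15: FL=S FR=S RL=S RR=W


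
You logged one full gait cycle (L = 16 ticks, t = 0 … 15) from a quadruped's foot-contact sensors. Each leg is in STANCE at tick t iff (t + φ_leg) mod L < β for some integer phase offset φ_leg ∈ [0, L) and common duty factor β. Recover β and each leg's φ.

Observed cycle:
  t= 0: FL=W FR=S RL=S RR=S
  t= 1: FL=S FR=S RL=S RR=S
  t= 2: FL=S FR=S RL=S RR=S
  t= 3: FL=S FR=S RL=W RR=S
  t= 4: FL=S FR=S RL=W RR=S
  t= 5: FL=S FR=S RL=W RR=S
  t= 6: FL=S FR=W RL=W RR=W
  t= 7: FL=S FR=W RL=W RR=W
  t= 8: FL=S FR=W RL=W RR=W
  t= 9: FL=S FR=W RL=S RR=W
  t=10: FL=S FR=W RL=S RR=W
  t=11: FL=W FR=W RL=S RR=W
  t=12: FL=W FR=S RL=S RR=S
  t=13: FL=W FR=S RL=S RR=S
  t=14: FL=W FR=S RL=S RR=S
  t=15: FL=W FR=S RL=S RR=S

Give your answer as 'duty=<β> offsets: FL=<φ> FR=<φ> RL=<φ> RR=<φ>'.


duty=10 offsets: FL=15 FR=4 RL=7 RR=4

duty β = stance ticks per leg = 10
FL: stance ticks = 10; W→S at t=1 → φ=15
FR: stance ticks = 10; W→S at t=12 → φ=4
RL: stance ticks = 10; W→S at t=9 → φ=7
RR: stance ticks = 10; W→S at t=12 → φ=4


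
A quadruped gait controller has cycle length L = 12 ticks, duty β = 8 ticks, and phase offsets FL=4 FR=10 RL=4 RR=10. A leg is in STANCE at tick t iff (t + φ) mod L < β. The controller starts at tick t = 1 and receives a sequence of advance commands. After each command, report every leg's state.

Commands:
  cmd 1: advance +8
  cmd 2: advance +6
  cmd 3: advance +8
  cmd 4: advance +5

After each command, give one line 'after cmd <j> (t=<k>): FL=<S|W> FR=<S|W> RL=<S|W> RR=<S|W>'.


after cmd 1 (t=9): FL=S FR=S RL=S RR=S
after cmd 2 (t=15): FL=S FR=S RL=S RR=S
after cmd 3 (t=23): FL=S FR=W RL=S RR=W
after cmd 4 (t=28): FL=W FR=S RL=W RR=S

start t=1: FL=S FR=W RL=S RR=W
cmd 1: advance +8 → t=9, phase=(1,7,1,7) → FL=S FR=S RL=S RR=S
cmd 2: advance +6 → t=15, phase=(7,1,7,1) → FL=S FR=S RL=S RR=S
cmd 3: advance +8 → t=23, phase=(3,9,3,9) → FL=S FR=W RL=S RR=W
cmd 4: advance +5 → t=28, phase=(8,2,8,2) → FL=W FR=S RL=W RR=S


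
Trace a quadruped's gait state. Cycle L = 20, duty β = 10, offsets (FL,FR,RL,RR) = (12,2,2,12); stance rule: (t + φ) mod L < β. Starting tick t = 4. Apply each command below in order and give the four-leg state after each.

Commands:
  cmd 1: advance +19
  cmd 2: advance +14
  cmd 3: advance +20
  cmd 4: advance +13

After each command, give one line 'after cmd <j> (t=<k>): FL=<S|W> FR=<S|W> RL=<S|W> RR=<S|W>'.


after cmd 1 (t=23): FL=W FR=S RL=S RR=W
after cmd 2 (t=37): FL=S FR=W RL=W RR=S
after cmd 3 (t=57): FL=S FR=W RL=W RR=S
after cmd 4 (t=70): FL=S FR=W RL=W RR=S

start t=4: FL=W FR=S RL=S RR=W
cmd 1: advance +19 → t=23, phase=(15,5,5,15) → FL=W FR=S RL=S RR=W
cmd 2: advance +14 → t=37, phase=(9,19,19,9) → FL=S FR=W RL=W RR=S
cmd 3: advance +20 → t=57, phase=(9,19,19,9) → FL=S FR=W RL=W RR=S
cmd 4: advance +13 → t=70, phase=(2,12,12,2) → FL=S FR=W RL=W RR=S


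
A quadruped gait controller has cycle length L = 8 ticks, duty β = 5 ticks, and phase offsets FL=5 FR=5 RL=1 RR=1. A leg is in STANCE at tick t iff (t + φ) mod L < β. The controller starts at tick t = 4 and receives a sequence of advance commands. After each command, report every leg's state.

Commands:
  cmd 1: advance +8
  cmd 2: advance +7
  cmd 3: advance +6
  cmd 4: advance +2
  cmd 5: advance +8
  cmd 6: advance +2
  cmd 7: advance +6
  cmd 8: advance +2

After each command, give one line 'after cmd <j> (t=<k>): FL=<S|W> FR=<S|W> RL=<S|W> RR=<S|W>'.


start t=4: FL=S FR=S RL=W RR=W
cmd 1: advance +8 → t=12, phase=(1,1,5,5) → FL=S FR=S RL=W RR=W
cmd 2: advance +7 → t=19, phase=(0,0,4,4) → FL=S FR=S RL=S RR=S
cmd 3: advance +6 → t=25, phase=(6,6,2,2) → FL=W FR=W RL=S RR=S
cmd 4: advance +2 → t=27, phase=(0,0,4,4) → FL=S FR=S RL=S RR=S
cmd 5: advance +8 → t=35, phase=(0,0,4,4) → FL=S FR=S RL=S RR=S
cmd 6: advance +2 → t=37, phase=(2,2,6,6) → FL=S FR=S RL=W RR=W
cmd 7: advance +6 → t=43, phase=(0,0,4,4) → FL=S FR=S RL=S RR=S
cmd 8: advance +2 → t=45, phase=(2,2,6,6) → FL=S FR=S RL=W RR=W

after cmd 1 (t=12): FL=S FR=S RL=W RR=W
after cmd 2 (t=19): FL=S FR=S RL=S RR=S
after cmd 3 (t=25): FL=W FR=W RL=S RR=S
after cmd 4 (t=27): FL=S FR=S RL=S RR=S
after cmd 5 (t=35): FL=S FR=S RL=S RR=S
after cmd 6 (t=37): FL=S FR=S RL=W RR=W
after cmd 7 (t=43): FL=S FR=S RL=S RR=S
after cmd 8 (t=45): FL=S FR=S RL=W RR=W


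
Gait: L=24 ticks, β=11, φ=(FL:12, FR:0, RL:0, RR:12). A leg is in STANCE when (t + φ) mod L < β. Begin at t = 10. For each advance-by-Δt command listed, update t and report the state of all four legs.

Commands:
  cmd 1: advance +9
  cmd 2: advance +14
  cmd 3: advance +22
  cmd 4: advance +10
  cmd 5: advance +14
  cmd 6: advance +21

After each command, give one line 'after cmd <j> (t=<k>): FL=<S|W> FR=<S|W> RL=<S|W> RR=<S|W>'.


after cmd 1 (t=19): FL=S FR=W RL=W RR=S
after cmd 2 (t=33): FL=W FR=S RL=S RR=W
after cmd 3 (t=55): FL=W FR=S RL=S RR=W
after cmd 4 (t=65): FL=S FR=W RL=W RR=S
after cmd 5 (t=79): FL=W FR=S RL=S RR=W
after cmd 6 (t=100): FL=W FR=S RL=S RR=W

start t=10: FL=W FR=S RL=S RR=W
cmd 1: advance +9 → t=19, phase=(7,19,19,7) → FL=S FR=W RL=W RR=S
cmd 2: advance +14 → t=33, phase=(21,9,9,21) → FL=W FR=S RL=S RR=W
cmd 3: advance +22 → t=55, phase=(19,7,7,19) → FL=W FR=S RL=S RR=W
cmd 4: advance +10 → t=65, phase=(5,17,17,5) → FL=S FR=W RL=W RR=S
cmd 5: advance +14 → t=79, phase=(19,7,7,19) → FL=W FR=S RL=S RR=W
cmd 6: advance +21 → t=100, phase=(16,4,4,16) → FL=W FR=S RL=S RR=W


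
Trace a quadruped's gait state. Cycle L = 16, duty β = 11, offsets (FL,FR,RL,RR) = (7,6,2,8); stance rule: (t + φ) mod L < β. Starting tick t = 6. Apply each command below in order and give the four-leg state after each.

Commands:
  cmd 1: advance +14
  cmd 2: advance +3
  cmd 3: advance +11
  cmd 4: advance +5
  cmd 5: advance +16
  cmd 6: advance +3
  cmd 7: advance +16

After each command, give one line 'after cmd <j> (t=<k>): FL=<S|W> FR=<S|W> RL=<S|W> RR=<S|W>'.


after cmd 1 (t=20): FL=W FR=S RL=S RR=W
after cmd 2 (t=23): FL=W FR=W RL=S RR=W
after cmd 3 (t=34): FL=S FR=S RL=S RR=S
after cmd 4 (t=39): FL=W FR=W RL=S RR=W
after cmd 5 (t=55): FL=W FR=W RL=S RR=W
after cmd 6 (t=58): FL=S FR=S RL=W RR=S
after cmd 7 (t=74): FL=S FR=S RL=W RR=S

start t=6: FL=W FR=W RL=S RR=W
cmd 1: advance +14 → t=20, phase=(11,10,6,12) → FL=W FR=S RL=S RR=W
cmd 2: advance +3 → t=23, phase=(14,13,9,15) → FL=W FR=W RL=S RR=W
cmd 3: advance +11 → t=34, phase=(9,8,4,10) → FL=S FR=S RL=S RR=S
cmd 4: advance +5 → t=39, phase=(14,13,9,15) → FL=W FR=W RL=S RR=W
cmd 5: advance +16 → t=55, phase=(14,13,9,15) → FL=W FR=W RL=S RR=W
cmd 6: advance +3 → t=58, phase=(1,0,12,2) → FL=S FR=S RL=W RR=S
cmd 7: advance +16 → t=74, phase=(1,0,12,2) → FL=S FR=S RL=W RR=S


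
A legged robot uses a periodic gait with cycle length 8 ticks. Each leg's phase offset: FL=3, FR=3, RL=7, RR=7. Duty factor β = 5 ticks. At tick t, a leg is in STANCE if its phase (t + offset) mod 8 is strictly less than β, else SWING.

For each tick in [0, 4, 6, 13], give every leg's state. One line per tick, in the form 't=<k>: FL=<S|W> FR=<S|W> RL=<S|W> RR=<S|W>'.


t=0: phase=(3,3,7,7) vs β=5 → FL=S FR=S RL=W RR=W
t=4: phase=(7,7,3,3) vs β=5 → FL=W FR=W RL=S RR=S
t=6: phase=(1,1,5,5) vs β=5 → FL=S FR=S RL=W RR=W
t=13: phase=(0,0,4,4) vs β=5 → FL=S FR=S RL=S RR=S

t=0: FL=S FR=S RL=W RR=W
t=4: FL=W FR=W RL=S RR=S
t=6: FL=S FR=S RL=W RR=W
t=13: FL=S FR=S RL=S RR=S


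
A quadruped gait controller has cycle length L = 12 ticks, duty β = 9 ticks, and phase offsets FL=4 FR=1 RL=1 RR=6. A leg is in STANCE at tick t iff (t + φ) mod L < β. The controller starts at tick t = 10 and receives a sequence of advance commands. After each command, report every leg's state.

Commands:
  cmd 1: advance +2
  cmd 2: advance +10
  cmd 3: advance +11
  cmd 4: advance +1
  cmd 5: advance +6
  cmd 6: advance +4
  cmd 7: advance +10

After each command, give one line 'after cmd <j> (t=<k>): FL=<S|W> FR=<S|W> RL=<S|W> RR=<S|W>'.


after cmd 1 (t=12): FL=S FR=S RL=S RR=S
after cmd 2 (t=22): FL=S FR=W RL=W RR=S
after cmd 3 (t=33): FL=S FR=W RL=W RR=S
after cmd 4 (t=34): FL=S FR=W RL=W RR=S
after cmd 5 (t=40): FL=S FR=S RL=S RR=W
after cmd 6 (t=44): FL=S FR=W RL=W RR=S
after cmd 7 (t=54): FL=W FR=S RL=S RR=S

start t=10: FL=S FR=W RL=W RR=S
cmd 1: advance +2 → t=12, phase=(4,1,1,6) → FL=S FR=S RL=S RR=S
cmd 2: advance +10 → t=22, phase=(2,11,11,4) → FL=S FR=W RL=W RR=S
cmd 3: advance +11 → t=33, phase=(1,10,10,3) → FL=S FR=W RL=W RR=S
cmd 4: advance +1 → t=34, phase=(2,11,11,4) → FL=S FR=W RL=W RR=S
cmd 5: advance +6 → t=40, phase=(8,5,5,10) → FL=S FR=S RL=S RR=W
cmd 6: advance +4 → t=44, phase=(0,9,9,2) → FL=S FR=W RL=W RR=S
cmd 7: advance +10 → t=54, phase=(10,7,7,0) → FL=W FR=S RL=S RR=S
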